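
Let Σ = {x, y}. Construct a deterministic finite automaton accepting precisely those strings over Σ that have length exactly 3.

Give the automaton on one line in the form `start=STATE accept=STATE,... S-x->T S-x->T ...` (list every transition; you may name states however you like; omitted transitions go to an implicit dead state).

start=q0 accept=q3 q0-x->q1 q0-y->q1 q1-x->q2 q1-y->q2 q2-x->q3 q2-y->q3 q3-x->q4 q3-y->q4 q4-x->q4 q4-y->q4

We only need to distinguish lengths 0, 1, …, 3, and '>3'. Chain q0 → q1 → q2 → q3 → q4 on every symbol, with q4 looping. Accepting states: {q3}.
5 states suffice.
        x   y  
>  q0   q1  q1 
   q1   q2  q2 
   q2   q3  q3 
 * q3   q4  q4 
   q4   q4  q4 
(> = start, * = accepting)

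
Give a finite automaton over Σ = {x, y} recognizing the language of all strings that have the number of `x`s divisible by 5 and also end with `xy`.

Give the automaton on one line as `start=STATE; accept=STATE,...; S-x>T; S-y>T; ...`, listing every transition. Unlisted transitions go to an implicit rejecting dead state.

Handle the two conditions separately and then intersect. One (5 states) tracks the count of `x`s modulo 5; the other (3 states) tracks how much of the suffix `xy` has currently been matched. Each combined state is a pair, one component from each; accept when both components accept. Equivalent product states are then merged.
With 7 states:
       x  y 
>  A   B  A 
   B   C  B 
   C   D  C 
   D   E  D 
   E   F  E 
   F   B  G 
 * G   B  A 
(> = start, * = accepting)

start=A; accept=G; A-x>B; A-y>A; B-x>C; B-y>B; C-x>D; C-y>C; D-x>E; D-y>D; E-x>F; E-y>E; F-x>B; F-y>G; G-x>B; G-y>A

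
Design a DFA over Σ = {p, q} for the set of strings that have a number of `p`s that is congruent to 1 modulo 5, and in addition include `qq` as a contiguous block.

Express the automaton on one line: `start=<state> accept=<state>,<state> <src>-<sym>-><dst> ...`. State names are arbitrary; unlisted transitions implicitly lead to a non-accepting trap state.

Build one automaton per condition and run them in lockstep. The first has 5 states tracking the count of `p`s modulo 5; the second has 3 states tracking whether and how much of `qq` has been seen. A product state is a pair (one from each), accepting exactly when both do.
          p    q  
>  S0     S1   S2 
   S1     S3   S4 
   S2     S1   S5 
   S3     S6   S7 
   S4     S3   S8 
   S5     S8   S5 
   S6     S9  S10 
   S7     S6  S11 
 * S8    S11   S8 
   S9     S0  S12 
   S10    S9  S13 
   S11   S13  S11 
   S12    S0  S14 
   S13   S14  S13 
   S14    S5  S14 
(> = start, * = accepting)

start=S0 accept=S8 S0-p->S1 S0-q->S2 S1-p->S3 S1-q->S4 S2-p->S1 S2-q->S5 S3-p->S6 S3-q->S7 S4-p->S3 S4-q->S8 S5-p->S8 S5-q->S5 S6-p->S9 S6-q->S10 S7-p->S6 S7-q->S11 S8-p->S11 S8-q->S8 S9-p->S0 S9-q->S12 S10-p->S9 S10-q->S13 S11-p->S13 S11-q->S11 S12-p->S0 S12-q->S14 S13-p->S14 S13-q->S13 S14-p->S5 S14-q->S14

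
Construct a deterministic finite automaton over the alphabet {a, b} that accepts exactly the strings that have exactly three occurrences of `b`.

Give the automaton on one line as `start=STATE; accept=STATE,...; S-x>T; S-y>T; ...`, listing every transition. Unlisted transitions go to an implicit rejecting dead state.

Only the number of `b`s matters, and only up to 4. Make a chain q0 → q1 → q2 → q3 → q4 advanced by each `b` (with q4 absorbing); every other symbol self-loops. The accepting set is {q3}.
5 states suffice.
        a   b  
>  q0   q0  q1 
   q1   q1  q2 
   q2   q2  q3 
 * q3   q3  q4 
   q4   q4  q4 
(> = start, * = accepting)

start=q0; accept=q3; q0-a>q0; q0-b>q1; q1-a>q1; q1-b>q2; q2-a>q2; q2-b>q3; q3-a>q3; q3-b>q4; q4-a>q4; q4-b>q4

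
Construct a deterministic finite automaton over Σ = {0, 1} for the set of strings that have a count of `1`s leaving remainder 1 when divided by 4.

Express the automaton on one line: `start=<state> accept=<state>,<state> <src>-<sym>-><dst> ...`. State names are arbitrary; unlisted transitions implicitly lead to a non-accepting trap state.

start=S0 accept=S1 S0-0->S0 S0-1->S1 S1-0->S1 S1-1->S2 S2-0->S2 S2-1->S3 S3-0->S3 S3-1->S0

Keep the running count of `1`s modulo 4: each `1` advances along the cycle S0 → S1 → S2 → S3 → S0 while other symbols loop. Accept at S1.
4 states suffice.
        0   1  
>  S0   S0  S1 
 * S1   S1  S2 
   S2   S2  S3 
   S3   S3  S0 
(> = start, * = accepting)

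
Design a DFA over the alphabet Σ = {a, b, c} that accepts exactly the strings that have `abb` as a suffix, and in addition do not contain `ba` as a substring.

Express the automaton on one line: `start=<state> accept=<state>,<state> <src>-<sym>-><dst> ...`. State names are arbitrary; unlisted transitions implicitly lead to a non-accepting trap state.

Build one automaton per condition and run them in lockstep. One (4 states) tracks how much of the suffix `abb` has currently been matched; the other (3 states) tracks partial matches of the forbidden pattern `ba`. Each combined state is a pair, one component from each; accept when both components accept.
9 states suffice.
        a   b   c  
>  q0   q1  q2  q0 
   q1   q1  q3  q0 
   q2   q4  q2  q0 
   q3   q4  q5  q0 
   q4   q4  q6  q7 
 * q5   q4  q2  q0 
   q6   q4  q8  q7 
   q7   q4  q7  q7 
   q8   q4  q7  q7 
(> = start, * = accepting)

start=q0 accept=q5 q0-a->q1 q0-b->q2 q0-c->q0 q1-a->q1 q1-b->q3 q1-c->q0 q2-a->q4 q2-b->q2 q2-c->q0 q3-a->q4 q3-b->q5 q3-c->q0 q4-a->q4 q4-b->q6 q4-c->q7 q5-a->q4 q5-b->q2 q5-c->q0 q6-a->q4 q6-b->q8 q6-c->q7 q7-a->q4 q7-b->q7 q7-c->q7 q8-a->q4 q8-b->q7 q8-c->q7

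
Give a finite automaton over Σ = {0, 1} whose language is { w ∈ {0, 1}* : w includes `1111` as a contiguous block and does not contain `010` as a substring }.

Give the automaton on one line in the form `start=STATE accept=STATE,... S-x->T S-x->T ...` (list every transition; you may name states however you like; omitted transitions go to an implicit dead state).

start=q0 accept=q8,q10,q12 q0-0->q1 q0-1->q2 q1-0->q1 q1-1->q3 q2-0->q1 q2-1->q4 q3-0->q5 q3-1->q4 q4-0->q1 q4-1->q6 q5-0->q5 q5-1->q7 q6-0->q1 q6-1->q8 q7-0->q5 q7-1->q9 q8-0->q10 q8-1->q8 q9-0->q5 q9-1->q11 q10-0->q10 q10-1->q12 q11-0->q5 q11-1->q13 q12-0->q13 q12-1->q8 q13-0->q13 q13-1->q13

Run two small machines in parallel and take their product. The first has 5 states tracking whether and how much of `1111` has been seen; the second has 4 states tracking partial matches of the forbidden pattern `010`. A product state is a pair (one from each), accepting exactly when both do.
A 14-state machine:
          0    1  
>  q0     q1   q2 
   q1     q1   q3 
   q2     q1   q4 
   q3     q5   q4 
   q4     q1   q6 
   q5     q5   q7 
   q6     q1   q8 
   q7     q5   q9 
 * q8    q10   q8 
   q9     q5  q11 
 * q10   q10  q12 
   q11    q5  q13 
 * q12   q13   q8 
   q13   q13  q13 
(> = start, * = accepting)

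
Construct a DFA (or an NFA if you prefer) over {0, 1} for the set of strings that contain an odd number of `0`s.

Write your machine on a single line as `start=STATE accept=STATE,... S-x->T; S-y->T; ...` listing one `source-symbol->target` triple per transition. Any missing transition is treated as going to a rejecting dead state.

start=S0; accept=S1; S0-0->S1; S0-1->S0; S1-0->S0; S1-1->S1

Keep the running count of `0`s modulo 2: each `0` advances along the cycle S0 → S1 → S0 while other symbols loop. Accept at S1.
2 states suffice.
        0   1  
>  S0   S1  S0 
 * S1   S0  S1 
(> = start, * = accepting)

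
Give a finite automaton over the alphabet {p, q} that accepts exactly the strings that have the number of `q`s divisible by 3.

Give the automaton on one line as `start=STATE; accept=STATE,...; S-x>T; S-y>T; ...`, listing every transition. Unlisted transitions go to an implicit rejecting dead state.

Keep the running count of `q`s modulo 3: each `q` advances along the cycle s0 → s1 → s2 → s0 while other symbols loop. Accept at s0.
3 states suffice.
        p   q  
>* s0   s0  s1 
   s1   s1  s2 
   s2   s2  s0 
(> = start, * = accepting)

start=s0; accept=s0; s0-p>s0; s0-q>s1; s1-p>s1; s1-q>s2; s2-p>s2; s2-q>s0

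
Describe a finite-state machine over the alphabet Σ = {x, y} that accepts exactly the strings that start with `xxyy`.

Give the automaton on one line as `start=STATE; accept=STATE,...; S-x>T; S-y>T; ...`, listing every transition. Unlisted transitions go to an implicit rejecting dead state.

Walk along `xxyy` while the input agrees: from S0 take `x` to S1, and so on. Any deviation drops to the rejecting sink S5. Once S4 is reached the prefix is confirmed and every continuation is accepted.
6 states suffice.
        x   y  
>  S0   S1  S5 
   S1   S2  S5 
   S2   S5  S3 
   S3   S5  S4 
 * S4   S4  S4 
   S5   S5  S5 
(> = start, * = accepting)

start=S0; accept=S4; S0-x>S1; S0-y>S5; S1-x>S2; S1-y>S5; S2-x>S5; S2-y>S3; S3-x>S5; S3-y>S4; S4-x>S4; S4-y>S4; S5-x>S5; S5-y>S5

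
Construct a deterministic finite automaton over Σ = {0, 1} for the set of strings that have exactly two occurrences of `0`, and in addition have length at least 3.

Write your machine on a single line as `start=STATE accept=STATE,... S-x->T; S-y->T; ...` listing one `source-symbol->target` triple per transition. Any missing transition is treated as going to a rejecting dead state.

start=q0; accept=q6; q0-0->q1; q0-1->q2; q1-0->q3; q1-1->q4; q2-0->q4; q2-1->q2; q3-0->q5; q3-1->q6; q4-0->q6; q4-1->q4; q5-0->q5; q5-1->q5; q6-0->q5; q6-1->q6

Handle the two conditions separately and then intersect. One (4 states) tracks the count of `0`s, saturating at 3; the other (5 states) tracks the input length, saturating at 4. Each combined state is a pair, one component from each; accept when both components accept. After merging equivalent states the machine shrinks.
With 7 states:
        0   1  
>  q0   q1  q2 
   q1   q3  q4 
   q2   q4  q2 
   q3   q5  q6 
   q4   q6  q4 
   q5   q5  q5 
 * q6   q5  q6 
(> = start, * = accepting)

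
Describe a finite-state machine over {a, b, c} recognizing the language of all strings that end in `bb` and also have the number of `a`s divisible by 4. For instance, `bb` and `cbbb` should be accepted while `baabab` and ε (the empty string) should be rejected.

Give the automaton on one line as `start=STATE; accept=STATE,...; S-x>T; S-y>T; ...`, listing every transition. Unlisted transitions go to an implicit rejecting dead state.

start=s0; accept=s5; s0-a>s1; s0-b>s2; s0-c>s0; s1-a>s3; s1-b>s4; s1-c>s1; s2-a>s1; s2-b>s5; s2-c>s0; s3-a>s6; s3-b>s7; s3-c>s3; s4-a>s3; s4-b>s8; s4-c>s1; s5-a>s1; s5-b>s5; s5-c>s0; s6-a>s0; s6-b>s9; s6-c>s6; s7-a>s6; s7-b>s10; s7-c>s3; s8-a>s3; s8-b>s8; s8-c>s1; s9-a>s0; s9-b>s11; s9-c>s6; s10-a>s6; s10-b>s10; s10-c>s3; s11-a>s0; s11-b>s11; s11-c>s6

Handle the two conditions separately and then intersect. The first has 3 states tracking how much of the suffix `bb` has currently been matched; the second has 4 states tracking the count of `a`s modulo 4. A product state is a pair (one from each), accepting exactly when both do.
12 states suffice.
          a    b    c  
>  s0     s1   s2   s0 
   s1     s3   s4   s1 
   s2     s1   s5   s0 
   s3     s6   s7   s3 
   s4     s3   s8   s1 
 * s5     s1   s5   s0 
   s6     s0   s9   s6 
   s7     s6  s10   s3 
   s8     s3   s8   s1 
   s9     s0  s11   s6 
   s10    s6  s10   s3 
   s11    s0  s11   s6 
(> = start, * = accepting)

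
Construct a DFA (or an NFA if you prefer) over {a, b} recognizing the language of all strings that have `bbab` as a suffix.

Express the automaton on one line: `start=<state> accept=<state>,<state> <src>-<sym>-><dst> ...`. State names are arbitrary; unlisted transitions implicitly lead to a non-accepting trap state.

Let each state record the length of the longest suffix of the input read so far that is also a prefix of `bbab`. q1 means the last symbol is `b`; q2 means the last 2 symbols are `bb`; q3 means the last 3 symbols are `bba`; q4 means the last 4 symbols are `bbab`. Accept only at q4, where the string currently ends in `bbab`.
5 states suffice.
        a   b  
>  q0   q0  q1 
   q1   q0  q2 
   q2   q3  q2 
   q3   q0  q4 
 * q4   q0  q2 
(> = start, * = accepting)

start=q0 accept=q4 q0-a->q0 q0-b->q1 q1-a->q0 q1-b->q2 q2-a->q3 q2-b->q2 q3-a->q0 q3-b->q4 q4-a->q0 q4-b->q2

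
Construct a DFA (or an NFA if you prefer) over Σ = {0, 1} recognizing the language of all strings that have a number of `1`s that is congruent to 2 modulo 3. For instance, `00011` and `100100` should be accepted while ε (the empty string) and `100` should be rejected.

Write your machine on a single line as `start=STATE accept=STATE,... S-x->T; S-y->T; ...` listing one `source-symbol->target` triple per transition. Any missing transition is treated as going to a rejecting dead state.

start=S0; accept=S2; S0-0->S0; S0-1->S1; S1-0->S1; S1-1->S2; S2-0->S2; S2-1->S0

Keep the running count of `1`s modulo 3: each `1` advances along the cycle S0 → S1 → S2 → S0 while other symbols loop. Accept at S2.
        0   1  
>  S0   S0  S1 
   S1   S1  S2 
 * S2   S2  S0 
(> = start, * = accepting)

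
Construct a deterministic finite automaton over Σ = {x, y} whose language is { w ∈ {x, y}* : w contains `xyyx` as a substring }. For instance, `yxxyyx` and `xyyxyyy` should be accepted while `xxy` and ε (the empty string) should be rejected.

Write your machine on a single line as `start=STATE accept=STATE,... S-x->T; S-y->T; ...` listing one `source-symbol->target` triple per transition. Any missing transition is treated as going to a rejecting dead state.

start=s0; accept=s4; s0-x->s1; s0-y->s0; s1-x->s1; s1-y->s2; s2-x->s1; s2-y->s3; s3-x->s4; s3-y->s0; s4-x->s4; s4-y->s4

Track how much of `xyyx` has been matched so far: state s0 is no progress, s4 is the absorbing accept state reached once `xyyx` has occurred. Intermediate states record partial matches; on a mismatch, fall back to the longest reusable overlap.
        x   y  
>  s0   s1  s0 
   s1   s1  s2 
   s2   s1  s3 
   s3   s4  s0 
 * s4   s4  s4 
(> = start, * = accepting)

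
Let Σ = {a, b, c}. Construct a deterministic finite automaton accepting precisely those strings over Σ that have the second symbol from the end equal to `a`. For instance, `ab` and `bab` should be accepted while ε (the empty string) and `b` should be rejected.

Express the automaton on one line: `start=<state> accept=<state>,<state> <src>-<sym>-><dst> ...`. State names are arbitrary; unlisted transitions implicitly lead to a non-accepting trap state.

A DFA must remember the last 2 symbols (since which symbol is second-to-last isn't known until the input ends). Use one state per possible window of the last ≤2 symbols; accept from those whose window starts with `a`.
13 states suffice.
          a    b    c  
>  q0     q1   q2   q3 
   q1     q4   q5   q6 
   q2     q7   q8   q9 
   q3    q10  q11  q12 
 * q4     q4   q5   q6 
 * q5     q7   q8   q9 
 * q6    q10  q11  q12 
   q7     q4   q5   q6 
   q8     q7   q8   q9 
   q9    q10  q11  q12 
   q10    q4   q5   q6 
   q11    q7   q8   q9 
   q12   q10  q11  q12 
(> = start, * = accepting)

start=q0 accept=q4,q5,q6 q0-a->q1 q0-b->q2 q0-c->q3 q1-a->q4 q1-b->q5 q1-c->q6 q2-a->q7 q2-b->q8 q2-c->q9 q3-a->q10 q3-b->q11 q3-c->q12 q4-a->q4 q4-b->q5 q4-c->q6 q5-a->q7 q5-b->q8 q5-c->q9 q6-a->q10 q6-b->q11 q6-c->q12 q7-a->q4 q7-b->q5 q7-c->q6 q8-a->q7 q8-b->q8 q8-c->q9 q9-a->q10 q9-b->q11 q9-c->q12 q10-a->q4 q10-b->q5 q10-c->q6 q11-a->q7 q11-b->q8 q11-c->q9 q12-a->q10 q12-b->q11 q12-c->q12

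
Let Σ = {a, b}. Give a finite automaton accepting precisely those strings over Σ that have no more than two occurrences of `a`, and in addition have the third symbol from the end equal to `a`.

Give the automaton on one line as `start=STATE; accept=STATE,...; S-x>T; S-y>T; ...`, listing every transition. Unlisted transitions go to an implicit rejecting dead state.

start=q0; accept=q5,q6,q7,q8; q0-a>q1; q0-b>q0; q1-a>q2; q1-b>q3; q2-a>q4; q2-b>q5; q3-a>q6; q3-b>q7; q4-a>q4; q4-b>q4; q5-a>q4; q5-b>q8; q6-a>q4; q6-b>q9; q7-a>q10; q7-b>q11; q8-a>q4; q8-b>q4; q9-a>q4; q9-b>q8; q10-a>q4; q10-b>q9; q11-a>q10; q11-b>q11

Build one automaton per condition and run them in lockstep. One (4 states) tracks the count of `a`s, saturating at 3; the other (15 states) tracks the last 3 symbols read. Each combined state is a pair, one component from each; accept when both components accept. Equivalent product states are then merged.
12 states suffice.
          a    b  
>  q0     q1   q0 
   q1     q2   q3 
   q2     q4   q5 
   q3     q6   q7 
   q4     q4   q4 
 * q5     q4   q8 
 * q6     q4   q9 
 * q7    q10  q11 
 * q8     q4   q4 
   q9     q4   q8 
   q10    q4   q9 
   q11   q10  q11 
(> = start, * = accepting)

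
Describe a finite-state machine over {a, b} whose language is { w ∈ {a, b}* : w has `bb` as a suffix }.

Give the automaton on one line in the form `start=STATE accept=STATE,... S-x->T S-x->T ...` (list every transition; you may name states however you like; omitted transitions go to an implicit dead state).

Remember how much of `bb` the current input suffix matches. State s0 means no match yet; s1 means the last symbol is `b`; s2 means the last 2 symbols are `bb`. Only s2 accepts. On a mismatch, fall back to the longest proper suffix that is still a prefix of `bb`.
        a   b  
>  s0   s0  s1 
   s1   s0  s2 
 * s2   s0  s2 
(> = start, * = accepting)

start=s0 accept=s2 s0-a->s0 s0-b->s1 s1-a->s0 s1-b->s2 s2-a->s0 s2-b->s2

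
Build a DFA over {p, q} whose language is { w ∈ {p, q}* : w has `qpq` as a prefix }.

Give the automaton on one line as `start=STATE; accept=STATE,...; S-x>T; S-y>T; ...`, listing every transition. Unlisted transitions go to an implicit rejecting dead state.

start=A; accept=D; A-p>E; A-q>B; B-p>C; B-q>E; C-p>E; C-q>D; D-p>D; D-q>D; E-p>E; E-q>E

Walk along `qpq` while the input agrees: from A take `q` to B, and so on. Any deviation drops to the rejecting sink E. Once D is reached the prefix is confirmed and every continuation is accepted.
A 5-state machine:
       p  q 
>  A   E  B 
   B   C  E 
   C   E  D 
 * D   D  D 
   E   E  E 
(> = start, * = accepting)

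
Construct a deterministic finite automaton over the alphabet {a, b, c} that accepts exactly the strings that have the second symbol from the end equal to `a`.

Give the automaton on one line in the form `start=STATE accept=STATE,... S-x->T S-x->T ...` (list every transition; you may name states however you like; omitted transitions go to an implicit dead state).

start=q0 accept=q4,q5,q6 q0-a->q1 q0-b->q2 q0-c->q3 q1-a->q4 q1-b->q5 q1-c->q6 q2-a->q7 q2-b->q8 q2-c->q9 q3-a->q10 q3-b->q11 q3-c->q12 q4-a->q4 q4-b->q5 q4-c->q6 q5-a->q7 q5-b->q8 q5-c->q9 q6-a->q10 q6-b->q11 q6-c->q12 q7-a->q4 q7-b->q5 q7-c->q6 q8-a->q7 q8-b->q8 q8-c->q9 q9-a->q10 q9-b->q11 q9-c->q12 q10-a->q4 q10-b->q5 q10-c->q6 q11-a->q7 q11-b->q8 q11-c->q9 q12-a->q10 q12-b->q11 q12-c->q12

A DFA must remember the last 2 symbols (since which symbol is second-to-last isn't known until the input ends). Use one state per possible window of the last ≤2 symbols; accept from those whose window starts with `a`.
13 states suffice.
          a    b    c  
>  q0     q1   q2   q3 
   q1     q4   q5   q6 
   q2     q7   q8   q9 
   q3    q10  q11  q12 
 * q4     q4   q5   q6 
 * q5     q7   q8   q9 
 * q6    q10  q11  q12 
   q7     q4   q5   q6 
   q8     q7   q8   q9 
   q9    q10  q11  q12 
   q10    q4   q5   q6 
   q11    q7   q8   q9 
   q12   q10  q11  q12 
(> = start, * = accepting)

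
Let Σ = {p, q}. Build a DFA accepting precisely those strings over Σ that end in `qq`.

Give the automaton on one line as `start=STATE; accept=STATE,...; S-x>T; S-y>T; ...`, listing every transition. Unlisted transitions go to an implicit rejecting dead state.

start=s0; accept=s2; s0-p>s0; s0-q>s1; s1-p>s0; s1-q>s2; s2-p>s0; s2-q>s2

Remember how much of `qq` the current input suffix matches. State s0 means no match yet; s1 means the last symbol is `q`; s2 means the last 2 symbols are `qq`. Only s2 accepts. On a mismatch, fall back to the longest proper suffix that is still a prefix of `qq`.
3 states suffice.
        p   q  
>  s0   s0  s1 
   s1   s0  s2 
 * s2   s0  s2 
(> = start, * = accepting)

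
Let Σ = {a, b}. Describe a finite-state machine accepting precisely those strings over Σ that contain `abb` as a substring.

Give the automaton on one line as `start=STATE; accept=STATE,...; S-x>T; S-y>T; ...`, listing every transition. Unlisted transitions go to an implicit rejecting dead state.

start=q0; accept=q3; q0-a>q1; q0-b>q0; q1-a>q1; q1-b>q2; q2-a>q1; q2-b>q3; q3-a>q3; q3-b>q3

States q0..q2 record the length of the longest prefix of `abb` that matches the current input suffix. Reaching q3 means `abb` has been seen, and we stay there forever. Accept from q3.
A 4-state machine:
        a   b  
>  q0   q1  q0 
   q1   q1  q2 
   q2   q1  q3 
 * q3   q3  q3 
(> = start, * = accepting)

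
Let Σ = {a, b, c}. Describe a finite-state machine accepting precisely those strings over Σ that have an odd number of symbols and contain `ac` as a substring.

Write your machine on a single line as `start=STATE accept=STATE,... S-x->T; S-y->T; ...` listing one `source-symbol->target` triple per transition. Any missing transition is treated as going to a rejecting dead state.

Build one automaton per condition and run them in lockstep. One (2 states) tracks the input length modulo 2; the other (3 states) tracks whether and how much of `ac` has been seen. Each combined state is a pair, one component from each; accept when both components accept.
6 states suffice.
        a   b   c  
>  q0   q1  q2  q2 
   q1   q3  q0  q4 
   q2   q3  q0  q0 
   q3   q1  q2  q5 
   q4   q5  q5  q5 
 * q5   q4  q4  q4 
(> = start, * = accepting)

start=q0; accept=q5; q0-a->q1; q0-b->q2; q0-c->q2; q1-a->q3; q1-b->q0; q1-c->q4; q2-a->q3; q2-b->q0; q2-c->q0; q3-a->q1; q3-b->q2; q3-c->q5; q4-a->q5; q4-b->q5; q4-c->q5; q5-a->q4; q5-b->q4; q5-c->q4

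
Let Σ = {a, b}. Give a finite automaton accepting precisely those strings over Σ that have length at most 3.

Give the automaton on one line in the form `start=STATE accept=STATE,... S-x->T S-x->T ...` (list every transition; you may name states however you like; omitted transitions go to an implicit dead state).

Count input length up to 4: every symbol moves from q0 toward q4, which means 'more than 3' and absorbs. Accept from {q0, q1, q2, q3}.
With 5 states:
        a   b  
>* q0   q1  q1 
 * q1   q2  q2 
 * q2   q3  q3 
 * q3   q4  q4 
   q4   q4  q4 
(> = start, * = accepting)

start=q0 accept=q0,q1,q2,q3 q0-a->q1 q0-b->q1 q1-a->q2 q1-b->q2 q2-a->q3 q2-b->q3 q3-a->q4 q3-b->q4 q4-a->q4 q4-b->q4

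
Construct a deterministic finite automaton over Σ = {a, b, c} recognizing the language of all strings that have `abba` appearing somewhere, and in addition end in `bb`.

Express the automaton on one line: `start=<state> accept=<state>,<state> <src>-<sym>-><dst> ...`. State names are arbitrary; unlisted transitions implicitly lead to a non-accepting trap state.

start=s0 accept=s6 s0-a->s1 s0-b->s0 s0-c->s0 s1-a->s1 s1-b->s2 s1-c->s0 s2-a->s1 s2-b->s3 s2-c->s0 s3-a->s4 s3-b->s0 s3-c->s0 s4-a->s4 s4-b->s5 s4-c->s4 s5-a->s4 s5-b->s6 s5-c->s4 s6-a->s4 s6-b->s6 s6-c->s4

Run two small machines in parallel and take their product. The first has 5 states tracking whether and how much of `abba` has been seen; the second has 3 states tracking how much of the suffix `bb` has currently been matched. A product state is a pair (one from each), accepting exactly when both do. After merging equivalent states the machine shrinks.
With 7 states:
        a   b   c  
>  s0   s1  s0  s0 
   s1   s1  s2  s0 
   s2   s1  s3  s0 
   s3   s4  s0  s0 
   s4   s4  s5  s4 
   s5   s4  s6  s4 
 * s6   s4  s6  s4 
(> = start, * = accepting)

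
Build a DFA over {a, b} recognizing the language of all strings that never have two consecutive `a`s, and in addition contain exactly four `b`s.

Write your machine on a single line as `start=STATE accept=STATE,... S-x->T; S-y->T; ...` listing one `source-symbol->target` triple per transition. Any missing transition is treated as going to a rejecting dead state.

start=S0; accept=S11,S13; S0-a->S1; S0-b->S2; S1-a->S3; S1-b->S2; S2-a->S4; S2-b->S5; S3-a->S3; S3-b->S6; S4-a->S6; S4-b->S5; S5-a->S7; S5-b->S8; S6-a->S6; S6-b->S9; S7-a->S9; S7-b->S8; S8-a->S10; S8-b->S11; S9-a->S9; S9-b->S12; S10-a->S12; S10-b->S11; S11-a->S13; S11-b->S14; S12-a->S12; S12-b->S15; S13-a->S15; S13-b->S14; S14-a->S16; S14-b->S14; S15-a->S15; S15-b->S17; S16-a->S17; S16-b->S14; S17-a->S17; S17-b->S17

Handle the two conditions separately and then intersect. The first has 3 states tracking partial matches of the forbidden pattern `aa`; the second has 6 states tracking the count of `b`s, saturating at 5. A product state is a pair (one from each), accepting exactly when both do.
18 states suffice.
          a    b  
>  S0     S1   S2 
   S1     S3   S2 
   S2     S4   S5 
   S3     S3   S6 
   S4     S6   S5 
   S5     S7   S8 
   S6     S6   S9 
   S7     S9   S8 
   S8    S10  S11 
   S9     S9  S12 
   S10   S12  S11 
 * S11   S13  S14 
   S12   S12  S15 
 * S13   S15  S14 
   S14   S16  S14 
   S15   S15  S17 
   S16   S17  S14 
   S17   S17  S17 
(> = start, * = accepting)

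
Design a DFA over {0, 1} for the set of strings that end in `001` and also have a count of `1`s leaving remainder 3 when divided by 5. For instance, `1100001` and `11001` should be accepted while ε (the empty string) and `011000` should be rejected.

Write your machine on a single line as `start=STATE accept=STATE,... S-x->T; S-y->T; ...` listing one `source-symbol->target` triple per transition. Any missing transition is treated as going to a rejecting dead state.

Handle the two conditions separately and then intersect. One (4 states) tracks how much of the suffix `001` has currently been matched; the other (5 states) tracks the count of `1`s modulo 5. Each combined state is a pair, one component from each; accept when both components accept. Minimizing collapses redundant product states.
8 states suffice.
       0  1 
>  A   A  B 
   B   B  C 
   C   D  E 
   D   F  E 
   E   E  G 
   F   F  H 
   G   G  A 
 * H   E  G 
(> = start, * = accepting)

start=A; accept=H; A-0->A; A-1->B; B-0->B; B-1->C; C-0->D; C-1->E; D-0->F; D-1->E; E-0->E; E-1->G; F-0->F; F-1->H; G-0->G; G-1->A; H-0->E; H-1->G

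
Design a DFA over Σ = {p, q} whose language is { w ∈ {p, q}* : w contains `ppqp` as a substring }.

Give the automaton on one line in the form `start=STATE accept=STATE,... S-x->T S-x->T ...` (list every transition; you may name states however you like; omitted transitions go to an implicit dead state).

start=A accept=E A-p->B A-q->A B-p->C B-q->A C-p->C C-q->D D-p->E D-q->A E-p->E E-q->E

States A..D record the length of the longest prefix of `ppqp` that matches the current input suffix. Reaching E means `ppqp` has been seen, and we stay there forever. Accept from E.
       p  q 
>  A   B  A 
   B   C  A 
   C   C  D 
   D   E  A 
 * E   E  E 
(> = start, * = accepting)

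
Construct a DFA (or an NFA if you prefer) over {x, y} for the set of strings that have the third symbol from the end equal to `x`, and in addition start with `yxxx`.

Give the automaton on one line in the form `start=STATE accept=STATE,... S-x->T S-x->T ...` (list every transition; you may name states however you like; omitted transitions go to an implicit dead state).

start=S0 accept=S5,S6,S7,S8 S0-x->S1 S0-y->S2 S1-x->S1 S1-y->S1 S2-x->S3 S2-y->S1 S3-x->S4 S3-y->S1 S4-x->S5 S4-y->S1 S5-x->S5 S5-y->S6 S6-x->S7 S6-y->S8 S7-x->S9 S7-y->S10 S8-x->S11 S8-y->S12 S9-x->S5 S9-y->S6 S10-x->S7 S10-y->S8 S11-x->S9 S11-y->S10 S12-x->S11 S12-y->S12

Run two small machines in parallel and take their product. One (15 states) tracks the last 3 symbols read; the other (6 states) tracks whether the input so far still matches the prefix `yxxx`. Each combined state is a pair, one component from each; accept when both components accept. Equivalent product states are then merged.
With 13 states:
          x    y  
>  S0     S1   S2 
   S1     S1   S1 
   S2     S3   S1 
   S3     S4   S1 
   S4     S5   S1 
 * S5     S5   S6 
 * S6     S7   S8 
 * S7     S9  S10 
 * S8    S11  S12 
   S9     S5   S6 
   S10    S7   S8 
   S11    S9  S10 
   S12   S11  S12 
(> = start, * = accepting)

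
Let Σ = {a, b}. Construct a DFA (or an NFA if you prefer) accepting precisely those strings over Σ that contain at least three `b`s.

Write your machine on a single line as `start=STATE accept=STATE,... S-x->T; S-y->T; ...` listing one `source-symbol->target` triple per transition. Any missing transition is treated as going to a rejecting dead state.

start=q0; accept=q3,q4; q0-a->q0; q0-b->q1; q1-a->q1; q1-b->q2; q2-a->q2; q2-b->q3; q3-a->q3; q3-b->q4; q4-a->q4; q4-b->q4

Only the number of `b`s matters, and only up to 4. Make a chain q0 → q1 → q2 → q3 → q4 advanced by each `b` (with q4 absorbing); every other symbol self-loops. The accepting set is {q3, q4}.
5 states suffice.
        a   b  
>  q0   q0  q1 
   q1   q1  q2 
   q2   q2  q3 
 * q3   q3  q4 
 * q4   q4  q4 
(> = start, * = accepting)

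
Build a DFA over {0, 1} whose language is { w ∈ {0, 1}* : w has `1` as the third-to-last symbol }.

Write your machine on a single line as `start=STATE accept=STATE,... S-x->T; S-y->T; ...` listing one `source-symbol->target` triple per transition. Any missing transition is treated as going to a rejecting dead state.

Because acceptance depends on a position counted from the end, the machine has to buffer the most recent 3 symbols. Make each state the string of the last up-to-3 symbols read; on input `x` shift the window left and append `x`. Accept when the buffered window has length 3 and begins with `1`.
15 states suffice.
          0    1  
>  s0     s1   s2 
   s1     s3   s4 
   s2     s5   s6 
   s3     s7   s8 
   s4     s9  s10 
   s5    s11  s12 
   s6    s13  s14 
   s7     s7   s8 
   s8     s9  s10 
   s9    s11  s12 
   s10   s13  s14 
 * s11    s7   s8 
 * s12    s9  s10 
 * s13   s11  s12 
 * s14   s13  s14 
(> = start, * = accepting)

start=s0; accept=s11,s12,s13,s14; s0-0->s1; s0-1->s2; s1-0->s3; s1-1->s4; s2-0->s5; s2-1->s6; s3-0->s7; s3-1->s8; s4-0->s9; s4-1->s10; s5-0->s11; s5-1->s12; s6-0->s13; s6-1->s14; s7-0->s7; s7-1->s8; s8-0->s9; s8-1->s10; s9-0->s11; s9-1->s12; s10-0->s13; s10-1->s14; s11-0->s7; s11-1->s8; s12-0->s9; s12-1->s10; s13-0->s11; s13-1->s12; s14-0->s13; s14-1->s14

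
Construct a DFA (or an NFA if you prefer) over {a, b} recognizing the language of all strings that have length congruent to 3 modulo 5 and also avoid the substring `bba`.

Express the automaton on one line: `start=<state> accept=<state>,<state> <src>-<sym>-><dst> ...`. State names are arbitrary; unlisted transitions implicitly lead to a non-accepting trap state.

Build one automaton per condition and run them in lockstep. The first has 5 states tracking the input length modulo 5; the second has 4 states tracking partial matches of the forbidden pattern `bba`. A product state is a pair (one from each), accepting exactly when both do.
With 20 states:
          a    b  
>  q0     q1   q2 
   q1     q3   q4 
   q2     q3   q5 
   q3     q6   q7 
   q4     q6   q8 
   q5     q9   q8 
 * q6    q10  q11 
 * q7    q10  q12 
 * q8    q13  q12 
   q9    q13  q13 
   q10    q0  q14 
   q11    q0  q15 
   q12   q16  q15 
   q13   q16  q16 
   q14    q1  q17 
   q15   q18  q17 
   q16   q18  q18 
   q17   q19   q5 
   q18   q19  q19 
   q19    q9   q9 
(> = start, * = accepting)

start=q0 accept=q6,q7,q8 q0-a->q1 q0-b->q2 q1-a->q3 q1-b->q4 q2-a->q3 q2-b->q5 q3-a->q6 q3-b->q7 q4-a->q6 q4-b->q8 q5-a->q9 q5-b->q8 q6-a->q10 q6-b->q11 q7-a->q10 q7-b->q12 q8-a->q13 q8-b->q12 q9-a->q13 q9-b->q13 q10-a->q0 q10-b->q14 q11-a->q0 q11-b->q15 q12-a->q16 q12-b->q15 q13-a->q16 q13-b->q16 q14-a->q1 q14-b->q17 q15-a->q18 q15-b->q17 q16-a->q18 q16-b->q18 q17-a->q19 q17-b->q5 q18-a->q19 q18-b->q19 q19-a->q9 q19-b->q9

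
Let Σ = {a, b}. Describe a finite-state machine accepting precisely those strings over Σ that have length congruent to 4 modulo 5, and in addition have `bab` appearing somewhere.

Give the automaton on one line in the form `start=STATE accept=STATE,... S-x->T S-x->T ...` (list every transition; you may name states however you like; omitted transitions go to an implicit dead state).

Run two small machines in parallel and take their product. One (5 states) tracks the input length modulo 5; the other (4 states) tracks whether and how much of `bab` has been seen. Each combined state is a pair, one component from each; accept when both components accept.
With 20 states:
          a    b  
>  q0     q1   q2 
   q1     q3   q4 
   q2     q5   q4 
   q3     q6   q7 
   q4     q8   q7 
   q5     q6   q9 
   q6    q10  q11 
   q7    q12  q11 
   q8    q10  q13 
   q9    q13  q13 
   q10    q0  q14 
   q11   q15  q14 
   q12    q0  q16 
 * q13   q16  q16 
   q14   q17   q2 
   q15    q1  q18 
   q16   q18  q18 
   q17    q3  q19 
   q18   q19  q19 
   q19    q9   q9 
(> = start, * = accepting)

start=q0 accept=q13 q0-a->q1 q0-b->q2 q1-a->q3 q1-b->q4 q2-a->q5 q2-b->q4 q3-a->q6 q3-b->q7 q4-a->q8 q4-b->q7 q5-a->q6 q5-b->q9 q6-a->q10 q6-b->q11 q7-a->q12 q7-b->q11 q8-a->q10 q8-b->q13 q9-a->q13 q9-b->q13 q10-a->q0 q10-b->q14 q11-a->q15 q11-b->q14 q12-a->q0 q12-b->q16 q13-a->q16 q13-b->q16 q14-a->q17 q14-b->q2 q15-a->q1 q15-b->q18 q16-a->q18 q16-b->q18 q17-a->q3 q17-b->q19 q18-a->q19 q18-b->q19 q19-a->q9 q19-b->q9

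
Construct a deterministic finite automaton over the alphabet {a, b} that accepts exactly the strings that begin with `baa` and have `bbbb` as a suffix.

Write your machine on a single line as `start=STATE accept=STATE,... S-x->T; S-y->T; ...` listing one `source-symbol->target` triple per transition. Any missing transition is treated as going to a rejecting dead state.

start=s0; accept=s12; s0-a->s1; s0-b->s2; s1-a->s1; s1-b->s3; s2-a->s4; s2-b->s5; s3-a->s1; s3-b->s5; s4-a->s6; s4-b->s3; s5-a->s1; s5-b->s7; s6-a->s6; s6-b->s8; s7-a->s1; s7-b->s9; s8-a->s6; s8-b->s10; s9-a->s1; s9-b->s9; s10-a->s6; s10-b->s11; s11-a->s6; s11-b->s12; s12-a->s6; s12-b->s12

Handle the two conditions separately and then intersect. One (5 states) tracks whether the input so far still matches the prefix `baa`; the other (5 states) tracks how much of the suffix `bbbb` has currently been matched. Each combined state is a pair, one component from each; accept when both components accept.
With 13 states:
          a    b  
>  s0     s1   s2 
   s1     s1   s3 
   s2     s4   s5 
   s3     s1   s5 
   s4     s6   s3 
   s5     s1   s7 
   s6     s6   s8 
   s7     s1   s9 
   s8     s6  s10 
   s9     s1   s9 
   s10    s6  s11 
   s11    s6  s12 
 * s12    s6  s12 
(> = start, * = accepting)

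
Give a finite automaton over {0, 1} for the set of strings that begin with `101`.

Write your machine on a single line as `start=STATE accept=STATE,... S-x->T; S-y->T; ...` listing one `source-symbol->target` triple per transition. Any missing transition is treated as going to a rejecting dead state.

start=A; accept=D; A-0->E; A-1->B; B-0->C; B-1->E; C-0->E; C-1->D; D-0->D; D-1->D; E-0->E; E-1->E

Check the first 3 symbols one by one: A through C record how many have matched `101` so far; any wrong symbol goes to the dead state E. After all 3 match we enter the accepting sink D.
With 5 states:
       0  1 
>  A   E  B 
   B   C  E 
   C   E  D 
 * D   D  D 
   E   E  E 
(> = start, * = accepting)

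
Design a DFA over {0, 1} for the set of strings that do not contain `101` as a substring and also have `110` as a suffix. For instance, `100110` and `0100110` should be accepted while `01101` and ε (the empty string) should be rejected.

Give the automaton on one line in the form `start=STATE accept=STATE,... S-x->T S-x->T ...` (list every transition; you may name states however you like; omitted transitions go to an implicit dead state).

Handle the two conditions separately and then intersect. The first has 4 states tracking partial matches of the forbidden pattern `101`; the second has 4 states tracking how much of the suffix `110` has currently been matched. A product state is a pair (one from each), accepting exactly when both do. Equivalent product states are then merged.
With 6 states:
        0   1  
>  q0   q0  q1 
   q1   q2  q3 
   q2   q0  q4 
   q3   q5  q3 
   q4   q4  q4 
 * q5   q0  q4 
(> = start, * = accepting)

start=q0 accept=q5 q0-0->q0 q0-1->q1 q1-0->q2 q1-1->q3 q2-0->q0 q2-1->q4 q3-0->q5 q3-1->q3 q4-0->q4 q4-1->q4 q5-0->q0 q5-1->q4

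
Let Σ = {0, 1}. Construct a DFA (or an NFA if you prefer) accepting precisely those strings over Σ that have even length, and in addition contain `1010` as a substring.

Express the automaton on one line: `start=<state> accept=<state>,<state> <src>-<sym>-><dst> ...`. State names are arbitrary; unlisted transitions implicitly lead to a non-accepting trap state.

start=S0 accept=S8 S0-0->S1 S0-1->S2 S1-0->S0 S1-1->S3 S2-0->S4 S2-1->S3 S3-0->S5 S3-1->S2 S4-0->S1 S4-1->S6 S5-0->S0 S5-1->S7 S6-0->S8 S6-1->S3 S7-0->S9 S7-1->S2 S8-0->S9 S8-1->S9 S9-0->S8 S9-1->S8

Build one automaton per condition and run them in lockstep. The first has 2 states tracking the input length modulo 2; the second has 5 states tracking whether and how much of `1010` has been seen. A product state is a pair (one from each), accepting exactly when both do.
10 states suffice.
        0   1  
>  S0   S1  S2 
   S1   S0  S3 
   S2   S4  S3 
   S3   S5  S2 
   S4   S1  S6 
   S5   S0  S7 
   S6   S8  S3 
   S7   S9  S2 
 * S8   S9  S9 
   S9   S8  S8 
(> = start, * = accepting)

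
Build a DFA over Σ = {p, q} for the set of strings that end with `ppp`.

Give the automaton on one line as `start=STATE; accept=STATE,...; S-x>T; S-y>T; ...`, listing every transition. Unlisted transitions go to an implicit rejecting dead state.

Remember how much of `ppp` the current input suffix matches. State S0 means no match yet; S1 means the last symbol is `p`; S2 means the last 2 symbols are `pp`; S3 means the last 3 symbols are `ppp`. Only S3 accepts. On a mismatch, fall back to the longest proper suffix that is still a prefix of `ppp`.
A 4-state machine:
        p   q  
>  S0   S1  S0 
   S1   S2  S0 
   S2   S3  S0 
 * S3   S3  S0 
(> = start, * = accepting)

start=S0; accept=S3; S0-p>S1; S0-q>S0; S1-p>S2; S1-q>S0; S2-p>S3; S2-q>S0; S3-p>S3; S3-q>S0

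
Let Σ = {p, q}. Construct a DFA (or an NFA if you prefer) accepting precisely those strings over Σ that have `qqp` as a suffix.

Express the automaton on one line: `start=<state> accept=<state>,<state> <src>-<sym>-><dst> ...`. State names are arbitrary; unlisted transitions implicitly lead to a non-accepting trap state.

start=A accept=D A-p->A A-q->B B-p->A B-q->C C-p->D C-q->C D-p->A D-q->B

Remember how much of `qqp` the current input suffix matches. State A means no match yet; B means the last symbol is `q`; C means the last 2 symbols are `qq`; D means the last 3 symbols are `qqp`. Only D accepts. On a mismatch, fall back to the longest proper suffix that is still a prefix of `qqp`.
4 states suffice.
       p  q 
>  A   A  B 
   B   A  C 
   C   D  C 
 * D   A  B 
(> = start, * = accepting)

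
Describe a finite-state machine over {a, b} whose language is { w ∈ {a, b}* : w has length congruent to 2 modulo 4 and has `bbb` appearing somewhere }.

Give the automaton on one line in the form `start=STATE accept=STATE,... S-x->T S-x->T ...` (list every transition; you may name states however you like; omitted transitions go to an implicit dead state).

Handle the two conditions separately and then intersect. The first has 4 states tracking the input length modulo 4; the second has 4 states tracking whether and how much of `bbb` has been seen. A product state is a pair (one from each), accepting exactly when both do.
With 16 states:
          a    b  
>  q0     q1   q2 
   q1     q3   q4 
   q2     q3   q5 
   q3     q6   q7 
   q4     q6   q8 
   q5     q6   q9 
   q6     q0  q10 
   q7     q0  q11 
   q8     q0  q12 
   q9    q12  q12 
   q10    q1  q13 
   q11    q1  q14 
   q12   q14  q14 
   q13    q3  q15 
   q14   q15  q15 
 * q15    q9   q9 
(> = start, * = accepting)

start=q0 accept=q15 q0-a->q1 q0-b->q2 q1-a->q3 q1-b->q4 q2-a->q3 q2-b->q5 q3-a->q6 q3-b->q7 q4-a->q6 q4-b->q8 q5-a->q6 q5-b->q9 q6-a->q0 q6-b->q10 q7-a->q0 q7-b->q11 q8-a->q0 q8-b->q12 q9-a->q12 q9-b->q12 q10-a->q1 q10-b->q13 q11-a->q1 q11-b->q14 q12-a->q14 q12-b->q14 q13-a->q3 q13-b->q15 q14-a->q15 q14-b->q15 q15-a->q9 q15-b->q9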